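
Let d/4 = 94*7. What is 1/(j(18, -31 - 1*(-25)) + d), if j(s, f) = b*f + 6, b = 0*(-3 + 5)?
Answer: 1/2638 ≈ 0.00037907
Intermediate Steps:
b = 0 (b = 0*2 = 0)
j(s, f) = 6 (j(s, f) = 0*f + 6 = 0 + 6 = 6)
d = 2632 (d = 4*(94*7) = 4*658 = 2632)
1/(j(18, -31 - 1*(-25)) + d) = 1/(6 + 2632) = 1/2638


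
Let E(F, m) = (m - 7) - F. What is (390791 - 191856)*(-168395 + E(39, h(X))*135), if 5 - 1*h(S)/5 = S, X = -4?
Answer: -33526515550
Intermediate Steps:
h(S) = 25 - 5*S
E(F, m) = -7 + m - F (E(F, m) = (-7 + m) - F = -7 + m - F)
(390791 - 191856)*(-168395 + E(39, h(X))*135) = (390791 - 191856)*(-168395 + (-7 + (25 - 5*(-4)) - 1*39)*135) = 198935*(-168395 + (-7 + (25 + 20) - 39)*135) = 198935*(-168395 + (-7 + 45 - 39)*135) = 198935*(-168395 - 1*135) = 198935*(-168395 - 135) = 198935*(-168530) = -33526515550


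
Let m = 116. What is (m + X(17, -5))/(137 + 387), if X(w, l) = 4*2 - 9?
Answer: 115/524 ≈ 0.21947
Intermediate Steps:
X(w, l) = -1 (X(w, l) = 8 - 9 = -1)
(m + X(17, -5))/(137 + 387) = (116 - 1)/(137 + 387) = 115/524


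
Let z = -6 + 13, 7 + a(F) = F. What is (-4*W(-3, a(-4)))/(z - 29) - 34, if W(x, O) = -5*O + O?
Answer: -26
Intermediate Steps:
a(F) = -7 + F
W(x, O) = -4*O
z = 7
(-4*W(-3, a(-4)))/(z - 29) - 34 = (-(-16)*(-7 - 4))/(7 - 29) - 34 = (-(-16)*(-11))/(-22) - 34 = -(-2)*44/11 - 34 = -1/22*(-176) - 34 = 8 - 34 = -26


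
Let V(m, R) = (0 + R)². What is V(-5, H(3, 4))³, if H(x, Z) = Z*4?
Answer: 16777216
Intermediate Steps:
H(x, Z) = 4*Z
V(m, R) = R²
V(-5, H(3, 4))³ = ((4*4)²)³ = (16²)³ = 256³ = 16777216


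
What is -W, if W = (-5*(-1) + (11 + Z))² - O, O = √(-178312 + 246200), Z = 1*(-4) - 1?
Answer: -121 + 4*√4243 ≈ 139.55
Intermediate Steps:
Z = -5 (Z = -4 - 1 = -5)
O = 4*√4243 (O = √67888 = 4*√4243 ≈ 260.55)
W = 121 - 4*√4243 (W = (-5*(-1) + (11 - 5))² - 4*√4243 = (5 + 6)² - 4*√4243 = 11² - 4*√4243 = 121 - 4*√4243 ≈ -139.55)
-W = -(121 - 4*√4243) = -121 + 4*√4243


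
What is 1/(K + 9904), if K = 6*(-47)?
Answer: 1/9622 ≈ 0.00010393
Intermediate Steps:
K = -282
1/(K + 9904) = 1/(-282 + 9904) = 1/9622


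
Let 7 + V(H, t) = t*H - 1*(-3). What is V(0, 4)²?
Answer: 16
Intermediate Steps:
V(H, t) = -4 + H*t (V(H, t) = -7 + (t*H - 1*(-3)) = -7 + (H*t + 3) = -7 + (3 + H*t) = -4 + H*t)
V(0, 4)² = (-4 + 0*4)² = (-4 + 0)² = (-4)² = 16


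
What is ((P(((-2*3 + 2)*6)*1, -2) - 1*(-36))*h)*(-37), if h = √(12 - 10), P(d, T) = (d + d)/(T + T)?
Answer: -1776*√2 ≈ -2511.6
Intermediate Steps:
P(d, T) = d/T (P(d, T) = (2*d)/((2*T)) = (2*d)*(1/(2*T)) = d/T)
h = √2 ≈ 1.4142
((P(((-2*3 + 2)*6)*1, -2) - 1*(-36))*h)*(-37) = (((((-2*3 + 2)*6)*1)/(-2) - 1*(-36))*√2)*(-37) = (((((-6 + 2)*6)*1)*(-½) + 36)*√2)*(-37) = (((-4*6*1)*(-½) + 36)*√2)*(-37) = ((-24*1*(-½) + 36)*√2)*(-37) = ((-24*(-½) + 36)*√2)*(-37) = ((12 + 36)*√2)*(-37) = (48*√2)*(-37) = -1776*√2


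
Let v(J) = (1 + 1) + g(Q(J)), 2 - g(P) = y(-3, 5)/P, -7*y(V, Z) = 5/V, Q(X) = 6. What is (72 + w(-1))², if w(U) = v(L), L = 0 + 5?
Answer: 91604041/15876 ≈ 5770.0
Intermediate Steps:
y(V, Z) = -5/(7*V)
g(P) = 2 - 5/(21*P) (g(P) = 2 - (-5/7/(-3))/P = 2 - (-5/7*(-⅓))/P = 2 - 5/(21*P))
L = 5
v(J) = 499/126 (v(J) = (1 + 1) + (2 - 5/21/6) = 2 + (2 - 5/21*⅙) = 2 + (2 - 5/126) = 2 + 247/126 = 499/126)
w(U) = 499/126
(72 + w(-1))² = (72 + 499/126)² = (9571/126)² = 91604041/15876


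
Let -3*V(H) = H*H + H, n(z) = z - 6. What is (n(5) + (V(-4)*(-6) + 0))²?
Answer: 529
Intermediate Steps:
n(z) = -6 + z
V(H) = -H/3 - H²/3 (V(H) = -(H*H + H)/3 = -(H² + H)/3 = -(H + H²)/3 = -H/3 - H²/3)
(n(5) + (V(-4)*(-6) + 0))² = ((-6 + 5) + (-⅓*(-4)*(1 - 4)*(-6) + 0))² = (-1 + (-⅓*(-4)*(-3)*(-6) + 0))² = (-1 + (-4*(-6) + 0))² = (-1 + (24 + 0))² = (-1 + 24)² = 23² = 529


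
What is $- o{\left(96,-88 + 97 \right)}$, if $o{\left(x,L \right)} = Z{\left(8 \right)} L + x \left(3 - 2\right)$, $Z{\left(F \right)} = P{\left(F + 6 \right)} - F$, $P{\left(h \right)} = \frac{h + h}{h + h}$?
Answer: $-33$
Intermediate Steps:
$P{\left(h \right)} = 1$ ($P{\left(h \right)} = \frac{2 h}{2 h} = 2 h \frac{1}{2 h} = 1$)
$Z{\left(F \right)} = 1 - F$
$o{\left(x,L \right)} = x - 7 L$ ($o{\left(x,L \right)} = \left(1 - 8\right) L + x \left(3 - 2\right) = \left(1 - 8\right) L + x 1 = - 7 L + x = x - 7 L$)
$- o{\left(96,-88 + 97 \right)} = - (96 - 7 \left(-88 + 97\right)) = - (96 - 63) = \left(-1\right) 33 = -33$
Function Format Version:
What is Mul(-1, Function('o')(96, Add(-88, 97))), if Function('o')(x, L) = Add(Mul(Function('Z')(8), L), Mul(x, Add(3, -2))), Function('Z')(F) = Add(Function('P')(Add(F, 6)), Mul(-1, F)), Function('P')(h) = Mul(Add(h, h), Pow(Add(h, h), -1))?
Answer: -33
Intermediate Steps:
Function('P')(h) = 1 (Function('P')(h) = Mul(Mul(2, h), Pow(Mul(2, h), -1)) = Mul(Mul(2, h), Mul(Rational(1, 2), Pow(h, -1))) = 1)
Function('Z')(F) = Add(1, Mul(-1, F))
Function('o')(x, L) = Add(x, Mul(-7, L)) (Function('o')(x, L) = Add(Mul(Add(1, Mul(-1, 8)), L), Mul(x, Add(3, -2))) = Add(Mul(Add(1, -8), L), Mul(x, 1)) = Add(Mul(-7, L), x) = Add(x, Mul(-7, L)))
Mul(-1, Function('o')(96, Add(-88, 97))) = Mul(-1, Add(96, Mul(-7, Add(-88, 97)))) = Mul(-1, Add(96, Mul(-7, 9))) = Mul(-1, Add(96, -63)) = Mul(-1, 33) = -33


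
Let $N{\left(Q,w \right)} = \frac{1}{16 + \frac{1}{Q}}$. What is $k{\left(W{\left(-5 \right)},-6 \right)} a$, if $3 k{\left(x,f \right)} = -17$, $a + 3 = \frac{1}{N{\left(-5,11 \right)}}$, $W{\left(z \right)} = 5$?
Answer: $- \frac{1088}{15} \approx -72.533$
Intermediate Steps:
$a = \frac{64}{5}$ ($a = -3 + \frac{1}{\left(-5\right) \frac{1}{1 + 16 \left(-5\right)}} = -3 + \frac{1}{\left(-5\right) \frac{1}{1 - 80}} = -3 + \frac{1}{\left(-5\right) \frac{1}{-79}} = -3 + \frac{1}{\left(-5\right) \left(- \frac{1}{79}\right)} = -3 + \frac{1}{\frac{5}{79}} = -3 + \frac{79}{5} = \frac{64}{5} \approx 12.8$)
$k{\left(x,f \right)} = - \frac{17}{3}$ ($k{\left(x,f \right)} = \frac{1}{3} \left(-17\right) = - \frac{17}{3}$)
$k{\left(W{\left(-5 \right)},-6 \right)} a = \left(- \frac{17}{3}\right) \frac{64}{5} = - \frac{1088}{15}$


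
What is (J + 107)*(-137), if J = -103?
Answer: -548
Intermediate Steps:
(J + 107)*(-137) = (-103 + 107)*(-137) = 4*(-137) = -548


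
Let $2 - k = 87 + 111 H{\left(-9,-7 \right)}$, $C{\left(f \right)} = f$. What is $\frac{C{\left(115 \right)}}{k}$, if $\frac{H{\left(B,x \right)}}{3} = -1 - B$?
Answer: $- \frac{115}{2749} \approx -0.041833$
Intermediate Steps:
$H{\left(B,x \right)} = -3 - 3 B$ ($H{\left(B,x \right)} = 3 \left(-1 - B\right) = -3 - 3 B$)
$k = -2749$ ($k = 2 - \left(87 + 111 \left(-3 - -27\right)\right) = 2 - \left(87 + 111 \left(-3 + 27\right)\right) = 2 - \left(87 + 111 \cdot 24\right) = 2 - \left(87 + 2664\right) = 2 - 2751 = -2749$)
$\frac{C{\left(115 \right)}}{k} = \frac{115}{-2749} = 115 \left(- \frac{1}{2749}\right) = - \frac{115}{2749}$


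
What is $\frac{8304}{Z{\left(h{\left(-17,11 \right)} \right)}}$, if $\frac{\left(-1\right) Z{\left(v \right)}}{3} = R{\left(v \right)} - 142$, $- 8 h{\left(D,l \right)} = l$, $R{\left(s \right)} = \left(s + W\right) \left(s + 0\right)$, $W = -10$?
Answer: $\frac{177152}{8087} \approx 21.906$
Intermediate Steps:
$R{\left(s \right)} = s \left(-10 + s\right)$ ($R{\left(s \right)} = \left(s - 10\right) \left(s + 0\right) = \left(-10 + s\right) s = s \left(-10 + s\right)$)
$h{\left(D,l \right)} = - \frac{l}{8}$
$Z{\left(v \right)} = 426 - 3 v \left(-10 + v\right)$ ($Z{\left(v \right)} = - 3 \left(v \left(-10 + v\right) - 142\right) = - 3 \left(-142 + v \left(-10 + v\right)\right) = 426 - 3 v \left(-10 + v\right)$)
$\frac{8304}{Z{\left(h{\left(-17,11 \right)} \right)}} = \frac{8304}{426 - 3 \left(\left(- \frac{1}{8}\right) 11\right) \left(-10 - \frac{11}{8}\right)} = \frac{8304}{426 - - \frac{33 \left(-10 - \frac{11}{8}\right)}{8}} = \frac{8304}{426 - \left(- \frac{33}{8}\right) \left(- \frac{91}{8}\right)} = \frac{8304}{426 - \frac{3003}{64}} = \frac{8304}{\frac{24261}{64}} = 8304 \cdot \frac{64}{24261} = \frac{177152}{8087}$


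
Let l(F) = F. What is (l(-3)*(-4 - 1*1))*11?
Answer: 165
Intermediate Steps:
(l(-3)*(-4 - 1*1))*11 = -3*(-4 - 1*1)*11 = -3*(-4 - 1)*11 = -3*(-5)*11 = 15*11 = 165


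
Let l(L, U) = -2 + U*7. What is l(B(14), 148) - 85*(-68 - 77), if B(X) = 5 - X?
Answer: 13359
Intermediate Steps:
l(L, U) = -2 + 7*U
l(B(14), 148) - 85*(-68 - 77) = (-2 + 7*148) - 85*(-68 - 77) = (-2 + 1036) - 85*(-145) = 1034 + 12325 = 13359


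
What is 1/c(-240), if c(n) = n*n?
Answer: 1/57600 ≈ 1.7361e-5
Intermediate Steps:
c(n) = n**2
1/c(-240) = 1/((-240)**2) = 1/57600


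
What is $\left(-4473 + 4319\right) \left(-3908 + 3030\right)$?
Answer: $135212$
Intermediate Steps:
$\left(-4473 + 4319\right) \left(-3908 + 3030\right) = \left(-154\right) \left(-878\right) = 135212$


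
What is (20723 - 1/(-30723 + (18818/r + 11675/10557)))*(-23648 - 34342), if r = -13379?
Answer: -30675302972888550711/25526021131 ≈ -1.2017e+9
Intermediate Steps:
(20723 - 1/(-30723 + (18818/r + 11675/10557)))*(-23648 - 34342) = (20723 - 1/(-30723 + (18818/(-13379) + 11675/10557)))*(-23648 - 34342) = (20723 - 1/(-30723 + (18818*(-1/13379) + 11675*(1/10557))))*(-57990) = (20723 - 1/(-30723 + (-18818/13379 + 11675/10557)))*(-57990) = (20723 - 1/(-30723 - 2497753/8308359))*(-57990) = (20723 - 1/(-255260211310/8308359))*(-57990) = (20723 - 1*(-8308359/255260211310))*(-57990) = (20723 + 8308359/255260211310)*(-57990) = (5289757367285489/255260211310)*(-57990) = -30675302972888550711/25526021131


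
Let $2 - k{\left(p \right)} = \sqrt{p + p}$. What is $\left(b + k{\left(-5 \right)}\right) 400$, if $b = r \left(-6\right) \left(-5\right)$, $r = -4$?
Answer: $-47200 - 400 i \sqrt{10} \approx -47200.0 - 1264.9 i$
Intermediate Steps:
$k{\left(p \right)} = 2 - \sqrt{2} \sqrt{p}$ ($k{\left(p \right)} = 2 - \sqrt{p + p} = 2 - \sqrt{2 p} = 2 - \sqrt{2} \sqrt{p}$)
$b = -120$ ($b = \left(-4\right) \left(-6\right) \left(-5\right) = 24 \left(-5\right) = -120$)
$\left(b + k{\left(-5 \right)}\right) 400 = \left(-120 + \left(2 - \sqrt{2} \sqrt{-5}\right)\right) 400 = \left(-120 + \left(2 - \sqrt{2} i \sqrt{5}\right)\right) 400 = \left(-120 + \left(2 - i \sqrt{10}\right)\right) 400 = \left(-118 - i \sqrt{10}\right) 400 = -47200 - 400 i \sqrt{10}$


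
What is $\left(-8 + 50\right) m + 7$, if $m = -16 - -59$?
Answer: $1813$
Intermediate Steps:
$m = 43$ ($m = -16 + 59 = 43$)
$\left(-8 + 50\right) m + 7 = \left(-8 + 50\right) 43 + 7 = 42 \cdot 43 + 7 = 1806 + 7 = 1813$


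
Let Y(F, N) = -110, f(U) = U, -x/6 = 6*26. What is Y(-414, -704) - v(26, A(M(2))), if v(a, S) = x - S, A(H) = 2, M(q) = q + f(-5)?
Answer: 828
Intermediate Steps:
x = -936 (x = -36*26 = -6*156 = -936)
M(q) = -5 + q (M(q) = q - 5 = -5 + q)
v(a, S) = -936 - S
Y(-414, -704) - v(26, A(M(2))) = -110 - (-936 - 1*2) = -110 - (-936 - 2) = -110 - 1*(-938) = -110 + 938 = 828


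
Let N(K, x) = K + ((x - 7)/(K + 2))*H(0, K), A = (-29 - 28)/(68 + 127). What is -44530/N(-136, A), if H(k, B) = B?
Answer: 96964075/312256 ≈ 310.53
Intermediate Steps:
A = -19/65 (A = -57/195 = -57*1/195 = -19/65 ≈ -0.29231)
N(K, x) = K + K*(-7 + x)/(2 + K) (N(K, x) = K + ((x - 7)/(K + 2))*K = K + ((-7 + x)/(2 + K))*K = K + K*(-7 + x)/(2 + K))
-44530/N(-136, A) = -44530*(-(2 - 136)/(136*(-5 - 136 - 19/65))) = -44530/((-136*(-9184/65)/(-134))) = -44530/((-136*(-1/134)*(-9184/65))) = -44530/(-624512/4355) = -44530*(-4355/624512) = 96964075/312256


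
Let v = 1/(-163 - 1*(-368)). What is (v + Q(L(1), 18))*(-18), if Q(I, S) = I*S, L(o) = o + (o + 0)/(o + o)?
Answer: -99648/205 ≈ -486.09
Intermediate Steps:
v = 1/205 (v = 1/(-163 + 368) = 1/205 ≈ 0.0048781)
L(o) = 1/2 + o (L(o) = o + o/((2*o)) = o + o*(1/(2*o)) = o + 1/2 = 1/2 + o)
(v + Q(L(1), 18))*(-18) = (1/205 + (1/2 + 1)*18)*(-18) = (1/205 + (3/2)*18)*(-18) = (1/205 + 27)*(-18) = (5536/205)*(-18) = -99648/205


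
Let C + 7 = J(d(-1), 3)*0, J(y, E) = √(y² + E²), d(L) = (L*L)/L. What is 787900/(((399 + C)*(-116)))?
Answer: -196975/11368 ≈ -17.327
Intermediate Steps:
d(L) = L (d(L) = L²/L = L)
J(y, E) = √(E² + y²)
C = -7 (C = -7 + √(3² + (-1)²)*0 = -7 + √(9 + 1)*0 = -7 + √10*0 = -7 + 0 = -7)
787900/(((399 + C)*(-116))) = 787900/(((399 - 7)*(-116))) = 787900/((392*(-116))) = 787900/(-45472) = 787900*(-1/45472) = -196975/11368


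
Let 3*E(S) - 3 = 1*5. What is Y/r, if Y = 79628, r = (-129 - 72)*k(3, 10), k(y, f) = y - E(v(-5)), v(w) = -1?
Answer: -79628/67 ≈ -1188.5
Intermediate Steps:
E(S) = 8/3 (E(S) = 1 + (1*5)/3 = 1 + (⅓)*5 = 1 + 5/3 = 8/3)
k(y, f) = -8/3 + y (k(y, f) = y - 1*8/3 = y - 8/3 = -8/3 + y)
r = -67 (r = (-129 - 72)*(-8/3 + 3) = -201*⅓ = -67)
Y/r = 79628/(-67) = 79628*(-1/67) = -79628/67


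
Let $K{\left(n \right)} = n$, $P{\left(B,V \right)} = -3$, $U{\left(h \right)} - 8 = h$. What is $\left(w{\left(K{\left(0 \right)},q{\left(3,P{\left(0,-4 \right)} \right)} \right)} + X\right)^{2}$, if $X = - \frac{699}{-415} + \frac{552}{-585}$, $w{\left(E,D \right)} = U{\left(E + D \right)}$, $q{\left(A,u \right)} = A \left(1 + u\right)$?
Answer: $\frac{1967720881}{261954225} \approx 7.5117$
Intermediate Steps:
$U{\left(h \right)} = 8 + h$
$w{\left(E,D \right)} = 8 + D + E$ ($w{\left(E,D \right)} = 8 + \left(E + D\right) = 8 + \left(D + E\right) = 8 + D + E$)
$X = \frac{11989}{16185}$ ($X = \left(-699\right) \left(- \frac{1}{415}\right) + 552 \left(- \frac{1}{585}\right) = \frac{699}{415} - \frac{184}{195} = \frac{11989}{16185} \approx 0.74075$)
$\left(w{\left(K{\left(0 \right)},q{\left(3,P{\left(0,-4 \right)} \right)} \right)} + X\right)^{2} = \left(\left(8 + 3 \left(1 - 3\right) + 0\right) + \frac{11989}{16185}\right)^{2} = \left(\left(8 + 3 \left(-2\right) + 0\right) + \frac{11989}{16185}\right)^{2} = \left(\left(8 - 6 + 0\right) + \frac{11989}{16185}\right)^{2} = \left(2 + \frac{11989}{16185}\right)^{2} = \left(\frac{44359}{16185}\right)^{2} = \frac{1967720881}{261954225}$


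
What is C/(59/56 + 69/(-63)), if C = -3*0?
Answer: 0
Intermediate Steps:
C = 0
C/(59/56 + 69/(-63)) = 0/(59/56 + 69/(-63)) = 0/(59*(1/56) + 69*(-1/63)) = 0/(59/56 - 23/21) = 0/(-1/24) = -24*0 = 0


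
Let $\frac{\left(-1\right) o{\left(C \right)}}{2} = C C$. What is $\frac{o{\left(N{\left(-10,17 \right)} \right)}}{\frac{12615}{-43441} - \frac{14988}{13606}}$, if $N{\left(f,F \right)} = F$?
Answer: $\frac{170815833094}{411366699} \approx 415.24$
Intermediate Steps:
$o{\left(C \right)} = - 2 C^{2}$ ($o{\left(C \right)} = - 2 C C = - 2 C^{2}$)
$\frac{o{\left(N{\left(-10,17 \right)} \right)}}{\frac{12615}{-43441} - \frac{14988}{13606}} = \frac{\left(-2\right) 17^{2}}{\frac{12615}{-43441} - \frac{14988}{13606}} = \frac{\left(-2\right) 289}{12615 \left(- \frac{1}{43441}\right) - \frac{7494}{6803}} = - \frac{578}{- \frac{12615}{43441} - \frac{7494}{6803}} = - \frac{578}{- \frac{411366699}{295529123}} = \left(-578\right) \left(- \frac{295529123}{411366699}\right) = \frac{170815833094}{411366699}$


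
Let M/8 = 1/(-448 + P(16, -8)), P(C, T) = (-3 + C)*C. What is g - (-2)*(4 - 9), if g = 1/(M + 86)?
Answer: -25760/2579 ≈ -9.9884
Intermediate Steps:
P(C, T) = C*(-3 + C)
M = -1/30 (M = 8/(-448 + 16*(-3 + 16)) = 8/(-448 + 16*13) = 8/(-448 + 208) = 8/(-240) = 8*(-1/240) = -1/30 ≈ -0.033333)
g = 30/2579 (g = 1/(-1/30 + 86) = 1/(2579/30) = 30/2579 ≈ 0.011632)
g - (-2)*(4 - 9) = 30/2579 - (-2)*(4 - 9) = 30/2579 - (-2)*(-5) = 30/2579 - 1*10 = 30/2579 - 10 = -25760/2579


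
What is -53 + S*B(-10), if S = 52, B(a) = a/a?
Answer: -1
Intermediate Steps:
B(a) = 1
-53 + S*B(-10) = -53 + 52*1 = -53 + 52 = -1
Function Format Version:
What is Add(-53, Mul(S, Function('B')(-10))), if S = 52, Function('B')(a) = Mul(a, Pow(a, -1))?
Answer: -1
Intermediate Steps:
Function('B')(a) = 1
Add(-53, Mul(S, Function('B')(-10))) = Add(-53, Mul(52, 1)) = Add(-53, 52) = -1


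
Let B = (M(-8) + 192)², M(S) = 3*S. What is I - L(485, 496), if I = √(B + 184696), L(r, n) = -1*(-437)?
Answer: -437 + 2*√53230 ≈ 24.433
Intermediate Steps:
L(r, n) = 437
B = 28224 (B = (3*(-8) + 192)² = (-24 + 192)² = 168² = 28224)
I = 2*√53230 (I = √(28224 + 184696) = √212920 = 2*√53230 ≈ 461.43)
I - L(485, 496) = 2*√53230 - 1*437 = 2*√53230 - 437 = -437 + 2*√53230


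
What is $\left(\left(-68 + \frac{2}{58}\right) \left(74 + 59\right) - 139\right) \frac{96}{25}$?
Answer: $- \frac{25552704}{725} \approx -35245.0$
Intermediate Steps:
$\left(\left(-68 + \frac{2}{58}\right) \left(74 + 59\right) - 139\right) \frac{96}{25} = \left(\left(-68 + 2 \cdot \frac{1}{58}\right) 133 - 139\right) 96 \cdot \frac{1}{25} = \left(\left(-68 + \frac{1}{29}\right) 133 - 139\right) \frac{96}{25} = \left(\left(- \frac{1971}{29}\right) 133 - 139\right) \frac{96}{25} = \left(- \frac{262143}{29} - 139\right) \frac{96}{25} = \left(- \frac{266174}{29}\right) \frac{96}{25} = - \frac{25552704}{725}$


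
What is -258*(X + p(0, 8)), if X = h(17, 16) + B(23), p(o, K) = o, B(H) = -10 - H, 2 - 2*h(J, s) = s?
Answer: 10320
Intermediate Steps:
h(J, s) = 1 - s/2
X = -40 (X = (1 - ½*16) + (-10 - 1*23) = (1 - 8) + (-10 - 23) = -7 - 33 = -40)
-258*(X + p(0, 8)) = -258*(-40 + 0) = -258*(-40) = 10320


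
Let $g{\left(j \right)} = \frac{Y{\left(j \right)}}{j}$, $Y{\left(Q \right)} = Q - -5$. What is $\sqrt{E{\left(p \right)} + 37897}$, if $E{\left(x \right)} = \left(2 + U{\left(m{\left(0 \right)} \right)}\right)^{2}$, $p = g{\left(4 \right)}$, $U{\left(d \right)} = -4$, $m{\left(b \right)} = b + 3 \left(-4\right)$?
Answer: $\sqrt{37901} \approx 194.68$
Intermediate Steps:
$m{\left(b \right)} = -12 + b$ ($m{\left(b \right)} = b - 12 = -12 + b$)
$Y{\left(Q \right)} = 5 + Q$ ($Y{\left(Q \right)} = Q + 5 = 5 + Q$)
$g{\left(j \right)} = \frac{5 + j}{j}$
$p = \frac{9}{4}$ ($p = \frac{5 + 4}{4} = \frac{1}{4} \cdot 9 = \frac{9}{4} \approx 2.25$)
$E{\left(x \right)} = 4$ ($E{\left(x \right)} = \left(2 - 4\right)^{2} = \left(-2\right)^{2} = 4$)
$\sqrt{E{\left(p \right)} + 37897} = \sqrt{4 + 37897} = \sqrt{37901}$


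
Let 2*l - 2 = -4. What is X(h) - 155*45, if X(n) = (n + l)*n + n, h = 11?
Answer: -6854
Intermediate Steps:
l = -1 (l = 1 + (½)*(-4) = 1 - 2 = -1)
X(n) = n + n*(-1 + n) (X(n) = (n - 1)*n + n = (-1 + n)*n + n = n*(-1 + n) + n = n + n*(-1 + n))
X(h) - 155*45 = 11² - 155*45 = 121 - 6975 = -6854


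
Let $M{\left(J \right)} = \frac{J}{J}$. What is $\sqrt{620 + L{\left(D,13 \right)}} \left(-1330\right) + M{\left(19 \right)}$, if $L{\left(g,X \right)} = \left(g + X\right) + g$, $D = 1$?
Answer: $1 - 1330 \sqrt{635} \approx -33514.0$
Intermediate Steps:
$L{\left(g,X \right)} = X + 2 g$ ($L{\left(g,X \right)} = \left(X + g\right) + g = X + 2 g$)
$M{\left(J \right)} = 1$
$\sqrt{620 + L{\left(D,13 \right)}} \left(-1330\right) + M{\left(19 \right)} = \sqrt{620 + \left(13 + 2 \cdot 1\right)} \left(-1330\right) + 1 = \sqrt{620 + \left(13 + 2\right)} \left(-1330\right) + 1 = \sqrt{620 + 15} \left(-1330\right) + 1 = \sqrt{635} \left(-1330\right) + 1 = - 1330 \sqrt{635} + 1 = 1 - 1330 \sqrt{635}$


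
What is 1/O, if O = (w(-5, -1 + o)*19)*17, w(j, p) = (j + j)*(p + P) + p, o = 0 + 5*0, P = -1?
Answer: 1/6137 ≈ 0.00016295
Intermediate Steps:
o = 0 (o = 0 + 0 = 0)
w(j, p) = p + 2*j*(-1 + p) (w(j, p) = (j + j)*(p - 1) + p = (2*j)*(-1 + p) + p = 2*j*(-1 + p) + p = p + 2*j*(-1 + p))
O = 6137 (O = (((-1 + 0) - 2*(-5) + 2*(-5)*(-1 + 0))*19)*17 = ((-1 + 10 + 2*(-5)*(-1))*19)*17 = ((-1 + 10 + 10)*19)*17 = (19*19)*17 = 361*17 = 6137)
1/O = 1/6137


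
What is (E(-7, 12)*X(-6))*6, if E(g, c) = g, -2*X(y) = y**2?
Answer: 756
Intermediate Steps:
X(y) = -y**2/2
(E(-7, 12)*X(-6))*6 = -(-7)*(-6)**2/2*6 = -(-7)*36/2*6 = -7*(-18)*6 = 126*6 = 756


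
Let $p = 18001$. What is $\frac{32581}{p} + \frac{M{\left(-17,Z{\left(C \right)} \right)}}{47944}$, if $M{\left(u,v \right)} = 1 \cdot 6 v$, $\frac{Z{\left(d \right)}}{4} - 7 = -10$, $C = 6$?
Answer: $\frac{195095924}{107879993} \approx 1.8085$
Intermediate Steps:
$Z{\left(d \right)} = -12$ ($Z{\left(d \right)} = 28 + 4 \left(-10\right) = 28 - 40 = -12$)
$M{\left(u,v \right)} = 6 v$
$\frac{32581}{p} + \frac{M{\left(-17,Z{\left(C \right)} \right)}}{47944} = \frac{32581}{18001} + \frac{6 \left(-12\right)}{47944} = 32581 \cdot \frac{1}{18001} - \frac{9}{5993} = \frac{32581}{18001} - \frac{9}{5993} = \frac{195095924}{107879993}$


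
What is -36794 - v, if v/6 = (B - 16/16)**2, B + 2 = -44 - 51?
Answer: -94418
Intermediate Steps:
B = -97 (B = -2 + (-44 - 51) = -2 - 95 = -97)
v = 57624 (v = 6*(-97 - 16/16)**2 = 6*(-97 - 16*1/16)**2 = 6*(-97 - 1)**2 = 6*(-98)**2 = 6*9604 = 57624)
-36794 - v = -36794 - 1*57624 = -36794 - 57624 = -94418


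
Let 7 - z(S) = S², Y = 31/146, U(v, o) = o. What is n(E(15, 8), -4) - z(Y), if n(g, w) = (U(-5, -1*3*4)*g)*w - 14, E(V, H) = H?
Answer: 7738669/21316 ≈ 363.04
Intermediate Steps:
Y = 31/146 (Y = 31*(1/146) = 31/146 ≈ 0.21233)
z(S) = 7 - S²
n(g, w) = -14 - 12*g*w (n(g, w) = ((-1*3*4)*g)*w - 14 = ((-3*4)*g)*w - 14 = (-12*g)*w - 14 = -12*g*w - 14 = -14 - 12*g*w)
n(E(15, 8), -4) - z(Y) = (-14 - 12*8*(-4)) - (7 - (31/146)²) = (-14 + 384) - (7 - 1*961/21316) = 370 - (7 - 961/21316) = 370 - 1*148251/21316 = 370 - 148251/21316 = 7738669/21316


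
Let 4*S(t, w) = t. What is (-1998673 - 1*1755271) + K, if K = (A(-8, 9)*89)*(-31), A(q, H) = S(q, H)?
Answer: -3748426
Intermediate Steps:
S(t, w) = t/4
A(q, H) = q/4
K = 5518 (K = (((¼)*(-8))*89)*(-31) = -2*89*(-31) = -178*(-31) = 5518)
(-1998673 - 1*1755271) + K = (-1998673 - 1*1755271) + 5518 = (-1998673 - 1755271) + 5518 = -3753944 + 5518 = -3748426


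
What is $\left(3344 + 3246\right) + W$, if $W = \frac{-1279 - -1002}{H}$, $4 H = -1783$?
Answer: $\frac{11751078}{1783} \approx 6590.6$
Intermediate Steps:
$H = - \frac{1783}{4}$ ($H = \frac{1}{4} \left(-1783\right) = - \frac{1783}{4} \approx -445.75$)
$W = \frac{1108}{1783}$ ($W = \frac{-1279 - -1002}{- \frac{1783}{4}} = \left(-1279 + 1002\right) \left(- \frac{4}{1783}\right) = \left(-277\right) \left(- \frac{4}{1783}\right) = \frac{1108}{1783} \approx 0.62142$)
$\left(3344 + 3246\right) + W = \left(3344 + 3246\right) + \frac{1108}{1783} = 6590 + \frac{1108}{1783} = \frac{11751078}{1783}$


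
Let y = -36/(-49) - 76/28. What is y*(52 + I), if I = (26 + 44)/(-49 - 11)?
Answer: -29585/294 ≈ -100.63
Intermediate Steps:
I = -7/6 (I = 70/(-60) = 70*(-1/60) = -7/6 ≈ -1.1667)
y = -97/49 (y = -36*(-1/49) - 76*1/28 = 36/49 - 19/7 = -97/49 ≈ -1.9796)
y*(52 + I) = -97*(52 - 7/6)/49 = -97/49*305/6 = -29585/294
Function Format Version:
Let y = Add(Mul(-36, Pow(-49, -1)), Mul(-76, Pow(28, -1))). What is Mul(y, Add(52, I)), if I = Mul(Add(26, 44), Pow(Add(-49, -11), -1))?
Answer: Rational(-29585, 294) ≈ -100.63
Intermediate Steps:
I = Rational(-7, 6) (I = Mul(70, Pow(-60, -1)) = Mul(70, Rational(-1, 60)) = Rational(-7, 6) ≈ -1.1667)
y = Rational(-97, 49) (y = Add(Mul(-36, Rational(-1, 49)), Mul(-76, Rational(1, 28))) = Add(Rational(36, 49), Rational(-19, 7)) = Rational(-97, 49) ≈ -1.9796)
Mul(y, Add(52, I)) = Mul(Rational(-97, 49), Add(52, Rational(-7, 6))) = Mul(Rational(-97, 49), Rational(305, 6)) = Rational(-29585, 294)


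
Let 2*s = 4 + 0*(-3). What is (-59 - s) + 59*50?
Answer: 2889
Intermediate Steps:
s = 2 (s = (4 + 0*(-3))/2 = (4 + 0)/2 = (½)*4 = 2)
(-59 - s) + 59*50 = (-59 - 1*2) + 59*50 = (-59 - 2) + 2950 = -61 + 2950 = 2889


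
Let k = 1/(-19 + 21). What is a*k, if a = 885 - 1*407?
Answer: 239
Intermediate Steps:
a = 478 (a = 885 - 407 = 478)
k = ½ (k = 1/2 = ½ ≈ 0.50000)
a*k = 478*(½) = 239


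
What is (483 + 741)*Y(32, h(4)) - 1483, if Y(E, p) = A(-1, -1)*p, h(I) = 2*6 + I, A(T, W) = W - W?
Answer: -1483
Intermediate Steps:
A(T, W) = 0
h(I) = 12 + I
Y(E, p) = 0 (Y(E, p) = 0*p = 0)
(483 + 741)*Y(32, h(4)) - 1483 = (483 + 741)*0 - 1483 = 1224*0 - 1483 = 0 - 1483 = -1483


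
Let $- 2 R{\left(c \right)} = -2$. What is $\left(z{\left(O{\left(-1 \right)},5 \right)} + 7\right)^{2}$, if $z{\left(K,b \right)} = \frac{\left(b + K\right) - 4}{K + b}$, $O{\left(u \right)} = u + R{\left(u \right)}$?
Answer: $\frac{1296}{25} \approx 51.84$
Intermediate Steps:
$R{\left(c \right)} = 1$ ($R{\left(c \right)} = \left(- \frac{1}{2}\right) \left(-2\right) = 1$)
$O{\left(u \right)} = 1 + u$ ($O{\left(u \right)} = u + 1 = 1 + u$)
$z{\left(K,b \right)} = \frac{-4 + K + b}{K + b}$ ($z{\left(K,b \right)} = \frac{\left(K + b\right) - 4}{K + b} = \frac{-4 + K + b}{K + b}$)
$\left(z{\left(O{\left(-1 \right)},5 \right)} + 7\right)^{2} = \left(\frac{-4 + \left(1 - 1\right) + 5}{\left(1 - 1\right) + 5} + 7\right)^{2} = \left(\frac{-4 + 0 + 5}{0 + 5} + 7\right)^{2} = \left(\frac{1}{5} \cdot 1 + 7\right)^{2} = \left(\frac{1}{5} + 7\right)^{2} = \left(\frac{36}{5}\right)^{2} = \frac{1296}{25}$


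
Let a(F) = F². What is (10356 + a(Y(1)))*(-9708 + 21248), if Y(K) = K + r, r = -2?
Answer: 119519780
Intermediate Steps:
Y(K) = -2 + K (Y(K) = K - 2 = -2 + K)
(10356 + a(Y(1)))*(-9708 + 21248) = (10356 + (-2 + 1)²)*(-9708 + 21248) = (10356 + (-1)²)*11540 = (10356 + 1)*11540 = 10357*11540 = 119519780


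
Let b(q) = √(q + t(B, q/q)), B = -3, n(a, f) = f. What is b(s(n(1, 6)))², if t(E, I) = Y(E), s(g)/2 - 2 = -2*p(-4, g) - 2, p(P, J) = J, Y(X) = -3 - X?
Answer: -24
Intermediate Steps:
s(g) = -4*g (s(g) = 4 + 2*(-2*g - 2) = 4 + 2*(-2 - 2*g) = 4 + (-4 - 4*g) = -4*g)
t(E, I) = -3 - E
b(q) = √q (b(q) = √(q + (-3 - 1*(-3))) = √(q + (-3 + 3)) = √(q + 0) = √q)
b(s(n(1, 6)))² = (√(-4*6))² = (√(-24))² = (2*I*√6)² = -24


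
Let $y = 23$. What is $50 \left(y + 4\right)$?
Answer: $1350$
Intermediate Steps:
$50 \left(y + 4\right) = 50 \left(23 + 4\right) = 50 \cdot 27 = 1350$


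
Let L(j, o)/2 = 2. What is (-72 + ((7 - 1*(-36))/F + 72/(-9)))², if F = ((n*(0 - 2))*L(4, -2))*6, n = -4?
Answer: 234610489/36864 ≈ 6364.2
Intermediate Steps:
L(j, o) = 4 (L(j, o) = 2*2 = 4)
F = 192 (F = (-4*(0 - 2)*4)*6 = (-4*(-2)*4)*6 = (8*4)*6 = 32*6 = 192)
(-72 + ((7 - 1*(-36))/F + 72/(-9)))² = (-72 + ((7 - 1*(-36))/192 + 72/(-9)))² = (-72 + ((7 + 36)*(1/192) + 72*(-⅑)))² = (-72 + (43*(1/192) - 8))² = (-72 + (43/192 - 8))² = (-72 - 1493/192)² = (-15317/192)² = 234610489/36864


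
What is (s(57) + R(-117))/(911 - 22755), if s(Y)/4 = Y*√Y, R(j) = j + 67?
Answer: 25/10922 - 57*√57/5461 ≈ -0.076514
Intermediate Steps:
R(j) = 67 + j
s(Y) = 4*Y^(3/2) (s(Y) = 4*(Y*√Y) = 4*Y^(3/2))
(s(57) + R(-117))/(911 - 22755) = (4*57^(3/2) + (67 - 117))/(911 - 22755) = (4*(57*√57) - 50)/(-21844) = (228*√57 - 50)*(-1/21844) = (-50 + 228*√57)*(-1/21844) = 25/10922 - 57*√57/5461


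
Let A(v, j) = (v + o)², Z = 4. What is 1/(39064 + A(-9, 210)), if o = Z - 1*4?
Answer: 1/39145 ≈ 2.5546e-5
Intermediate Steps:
o = 0 (o = 4 - 1*4 = 4 - 4 = 0)
A(v, j) = v² (A(v, j) = (v + 0)² = v²)
1/(39064 + A(-9, 210)) = 1/(39064 + (-9)²) = 1/(39064 + 81) = 1/39145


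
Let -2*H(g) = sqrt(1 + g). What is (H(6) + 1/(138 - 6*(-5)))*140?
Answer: 5/6 - 70*sqrt(7) ≈ -184.37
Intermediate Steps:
H(g) = -sqrt(1 + g)/2
(H(6) + 1/(138 - 6*(-5)))*140 = (-sqrt(1 + 6)/2 + 1/(138 - 6*(-5)))*140 = (-sqrt(7)/2 + 1/(138 + 30))*140 = (-sqrt(7)/2 + 1/168)*140 = (1/168 - sqrt(7)/2)*140 = 5/6 - 70*sqrt(7)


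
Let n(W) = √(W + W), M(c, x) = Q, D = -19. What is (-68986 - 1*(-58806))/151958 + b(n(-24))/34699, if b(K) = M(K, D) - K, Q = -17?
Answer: -177909553/2636395321 - 4*I*√3/34699 ≈ -0.067482 - 0.00019967*I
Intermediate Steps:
M(c, x) = -17
n(W) = √2*√W (n(W) = √(2*W) = √2*√W)
b(K) = -17 - K
(-68986 - 1*(-58806))/151958 + b(n(-24))/34699 = (-68986 - 1*(-58806))/151958 + (-17 - √2*√(-24))/34699 = (-68986 + 58806)*(1/151958) + (-17 - √2*2*I*√6)*(1/34699) = -10180*1/151958 + (-17 - 4*I*√3)*(1/34699) = -5090/75979 + (-17 - 4*I*√3)*(1/34699) = -5090/75979 + (-17/34699 - 4*I*√3/34699) = -177909553/2636395321 - 4*I*√3/34699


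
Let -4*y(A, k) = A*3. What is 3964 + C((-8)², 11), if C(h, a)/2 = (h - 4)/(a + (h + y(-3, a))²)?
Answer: 93023828/23467 ≈ 3964.0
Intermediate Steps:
y(A, k) = -3*A/4 (y(A, k) = -A*3/4 = -3*A/4)
C(h, a) = 2*(-4 + h)/(a + (9/4 + h)²) (C(h, a) = 2*((h - 4)/(a + (h - ¾*(-3))²)) = 2*((-4 + h)/(a + (h + 9/4)²)) = 2*((-4 + h)/(a + (9/4 + h)²)) = 2*(-4 + h)/(a + (9/4 + h)²))
3964 + C((-8)², 11) = 3964 + 32*(-4 + (-8)²)/((9 + 4*(-8)²)² + 16*11) = 3964 + 32*(-4 + 64)/((9 + 4*64)² + 176) = 3964 + 32*60/((9 + 256)² + 176) = 3964 + 32*60/(265² + 176) = 3964 + 32*60/(70225 + 176) = 3964 + 32*60/70401 = 3964 + 32*(1/70401)*60 = 3964 + 640/23467 = 93023828/23467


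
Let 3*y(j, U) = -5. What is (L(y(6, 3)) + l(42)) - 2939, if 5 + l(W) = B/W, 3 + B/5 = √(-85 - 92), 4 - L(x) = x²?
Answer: -370835/126 + 5*I*√177/42 ≈ -2943.1 + 1.5838*I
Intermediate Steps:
y(j, U) = -5/3 (y(j, U) = (⅓)*(-5) = -5/3)
L(x) = 4 - x²
B = -15 + 5*I*√177 (B = -15 + 5*√(-85 - 92) = -15 + 5*√(-177) = -15 + 5*(I*√177) = -15 + 5*I*√177 ≈ -15.0 + 66.521*I)
l(W) = -5 + (-15 + 5*I*√177)/W
(L(y(6, 3)) + l(42)) - 2939 = ((4 - (-5/3)²) + 5*(-3 - 1*42 + I*√177)/42) - 2939 = ((4 - 1*25/9) + 5*(1/42)*(-3 - 42 + I*√177)) - 2939 = ((4 - 25/9) + 5*(1/42)*(-45 + I*√177)) - 2939 = (11/9 + (-75/14 + 5*I*√177/42)) - 2939 = (-521/126 + 5*I*√177/42) - 2939 = -370835/126 + 5*I*√177/42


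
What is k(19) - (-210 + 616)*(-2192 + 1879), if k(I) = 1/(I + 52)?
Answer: 9022539/71 ≈ 1.2708e+5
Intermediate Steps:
k(I) = 1/(52 + I)
k(19) - (-210 + 616)*(-2192 + 1879) = 1/(52 + 19) - (-210 + 616)*(-2192 + 1879) = 1/71 - 406*(-313) = 1/71 - 1*(-127078) = 1/71 + 127078 = 9022539/71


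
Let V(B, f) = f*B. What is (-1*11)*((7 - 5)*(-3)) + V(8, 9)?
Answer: 138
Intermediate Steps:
V(B, f) = B*f
(-1*11)*((7 - 5)*(-3)) + V(8, 9) = (-1*11)*((7 - 5)*(-3)) + 8*9 = -22*(-3) + 72 = -11*(-6) + 72 = 66 + 72 = 138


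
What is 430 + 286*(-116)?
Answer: -32746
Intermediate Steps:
430 + 286*(-116) = 430 - 33176 = -32746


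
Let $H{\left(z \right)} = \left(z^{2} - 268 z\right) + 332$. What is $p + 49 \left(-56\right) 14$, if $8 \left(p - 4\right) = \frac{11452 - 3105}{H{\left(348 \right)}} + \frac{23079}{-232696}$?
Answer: $- \frac{503620308729707}{13111023424} \approx -38412.0$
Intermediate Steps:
$H{\left(z \right)} = 332 + z^{2} - 268 z$
$p = \frac{52767126677}{13111023424}$ ($p = 4 + \frac{\frac{11452 - 3105}{332 + 348^{2} - 93264} + \frac{23079}{-232696}}{8} = 4 + \frac{\frac{8347}{332 + 121104 - 93264} + 23079 \left(- \frac{1}{232696}\right)}{8} = 4 + \frac{\frac{8347}{28172} - \frac{23079}{232696}}{8} = 4 + \frac{1}{8} \cdot \frac{323032981}{1638877928} = 4 + \frac{323032981}{13111023424} = \frac{52767126677}{13111023424} \approx 4.0246$)
$p + 49 \left(-56\right) 14 = \frac{52767126677}{13111023424} + 49 \left(-56\right) 14 = \frac{52767126677}{13111023424} - 38416 = - \frac{503620308729707}{13111023424}$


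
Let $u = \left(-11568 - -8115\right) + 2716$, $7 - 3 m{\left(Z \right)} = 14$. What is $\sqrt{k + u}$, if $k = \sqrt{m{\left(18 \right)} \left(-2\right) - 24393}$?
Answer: $\frac{\sqrt{-6633 + 3 i \sqrt{219495}}}{3} \approx 2.8604 + 27.298 i$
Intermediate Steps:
$m{\left(Z \right)} = - \frac{7}{3}$ ($m{\left(Z \right)} = \frac{7}{3} - \frac{14}{3} = - \frac{7}{3}$)
$u = -737$ ($u = \left(-11568 + 8115\right) + 2716 = -3453 + 2716 = -737$)
$k = \frac{i \sqrt{219495}}{3}$ ($k = \sqrt{\left(- \frac{7}{3}\right) \left(-2\right) - 24393} = \sqrt{\frac{14}{3} - 24393} = \sqrt{- \frac{73165}{3}} = \frac{i \sqrt{219495}}{3} \approx 156.17 i$)
$\sqrt{k + u} = \sqrt{\frac{i \sqrt{219495}}{3} - 737} = \sqrt{-737 + \frac{i \sqrt{219495}}{3}}$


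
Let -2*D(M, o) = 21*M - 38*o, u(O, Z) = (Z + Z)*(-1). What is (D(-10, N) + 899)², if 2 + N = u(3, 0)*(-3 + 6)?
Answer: 933156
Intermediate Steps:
u(O, Z) = -2*Z (u(O, Z) = (2*Z)*(-1) = -2*Z)
N = -2 (N = -2 + (-2*0)*(-3 + 6) = -2 + 0*3 = -2 + 0 = -2)
D(M, o) = 19*o - 21*M/2 (D(M, o) = -(21*M - 38*o)/2 = -(-38*o + 21*M)/2 = 19*o - 21*M/2)
(D(-10, N) + 899)² = ((19*(-2) - 21/2*(-10)) + 899)² = ((-38 + 105) + 899)² = (67 + 899)² = 966² = 933156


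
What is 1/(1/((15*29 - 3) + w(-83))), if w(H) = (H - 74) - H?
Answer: 358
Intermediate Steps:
w(H) = -74 (w(H) = (-74 + H) - H = -74)
1/(1/((15*29 - 3) + w(-83))) = 1/(1/((15*29 - 3) - 74)) = 1/(1/((435 - 3) - 74)) = 1/(1/(432 - 74)) = 1/(1/358) = 358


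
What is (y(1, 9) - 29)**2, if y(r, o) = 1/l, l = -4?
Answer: 13689/16 ≈ 855.56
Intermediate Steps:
y(r, o) = -1/4 (y(r, o) = 1/(-4) = -1/4)
(y(1, 9) - 29)**2 = (-1/4 - 29)**2 = (-117/4)**2 = 13689/16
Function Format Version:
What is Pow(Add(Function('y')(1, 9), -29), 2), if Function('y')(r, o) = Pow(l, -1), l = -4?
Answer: Rational(13689, 16) ≈ 855.56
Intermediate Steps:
Function('y')(r, o) = Rational(-1, 4) (Function('y')(r, o) = Pow(-4, -1) = Rational(-1, 4))
Pow(Add(Function('y')(1, 9), -29), 2) = Pow(Add(Rational(-1, 4), -29), 2) = Pow(Rational(-117, 4), 2) = Rational(13689, 16)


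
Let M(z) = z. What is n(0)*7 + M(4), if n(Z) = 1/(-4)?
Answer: 9/4 ≈ 2.2500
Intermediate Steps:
n(Z) = -¼
n(0)*7 + M(4) = -¼*7 + 4 = -7/4 + 4 = 9/4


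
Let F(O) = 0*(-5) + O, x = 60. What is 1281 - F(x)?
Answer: 1221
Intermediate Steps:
F(O) = O (F(O) = 0 + O = O)
1281 - F(x) = 1281 - 1*60 = 1281 - 60 = 1221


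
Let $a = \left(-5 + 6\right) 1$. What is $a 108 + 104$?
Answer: $212$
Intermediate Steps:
$a = 1$ ($a = 1 \cdot 1 = 1$)
$a 108 + 104 = 1 \cdot 108 + 104 = 108 + 104 = 212$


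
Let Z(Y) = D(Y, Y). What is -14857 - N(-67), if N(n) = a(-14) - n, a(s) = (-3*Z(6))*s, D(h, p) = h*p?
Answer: -16436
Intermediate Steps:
Z(Y) = Y**2 (Z(Y) = Y*Y = Y**2)
a(s) = -108*s (a(s) = (-3*6**2)*s = (-3*36)*s = -108*s)
N(n) = 1512 - n (N(n) = -108*(-14) - n = 1512 - n)
-14857 - N(-67) = -14857 - (1512 - 1*(-67)) = -14857 - (1512 + 67) = -14857 - 1*1579 = -14857 - 1579 = -16436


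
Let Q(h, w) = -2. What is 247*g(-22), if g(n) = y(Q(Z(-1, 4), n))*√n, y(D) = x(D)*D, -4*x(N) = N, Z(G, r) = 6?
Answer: -247*I*√22 ≈ -1158.5*I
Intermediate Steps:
x(N) = -N/4
y(D) = -D²/4 (y(D) = (-D/4)*D = -D²/4)
g(n) = -√n (g(n) = (-¼*(-2)²)*√n = (-¼*4)*√n = -√n)
247*g(-22) = 247*(-√(-22)) = 247*(-I*√22) = -247*I*√22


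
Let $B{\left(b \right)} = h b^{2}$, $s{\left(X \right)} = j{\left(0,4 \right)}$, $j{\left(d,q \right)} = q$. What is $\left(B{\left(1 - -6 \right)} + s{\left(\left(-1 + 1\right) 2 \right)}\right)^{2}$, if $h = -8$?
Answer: $150544$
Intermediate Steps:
$s{\left(X \right)} = 4$
$B{\left(b \right)} = - 8 b^{2}$
$\left(B{\left(1 - -6 \right)} + s{\left(\left(-1 + 1\right) 2 \right)}\right)^{2} = \left(- 8 \left(1 - -6\right)^{2} + 4\right)^{2} = \left(- 8 \left(1 + 6\right)^{2} + 4\right)^{2} = \left(- 8 \cdot 7^{2} + 4\right)^{2} = \left(\left(-8\right) 49 + 4\right)^{2} = \left(-392 + 4\right)^{2} = \left(-388\right)^{2} = 150544$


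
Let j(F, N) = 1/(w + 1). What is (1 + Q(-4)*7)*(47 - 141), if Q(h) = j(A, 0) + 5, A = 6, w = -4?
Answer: -9494/3 ≈ -3164.7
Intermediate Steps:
j(F, N) = -⅓ (j(F, N) = 1/(-4 + 1) = 1/(-3) = -⅓)
Q(h) = 14/3 (Q(h) = -⅓ + 5 = 14/3)
(1 + Q(-4)*7)*(47 - 141) = (1 + (14/3)*7)*(47 - 141) = (1 + 98/3)*(-94) = (101/3)*(-94) = -9494/3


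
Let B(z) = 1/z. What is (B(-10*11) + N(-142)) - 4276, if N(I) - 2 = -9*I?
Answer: -329561/110 ≈ -2996.0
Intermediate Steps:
N(I) = 2 - 9*I
(B(-10*11) + N(-142)) - 4276 = (1/(-10*11) + (2 - 9*(-142))) - 4276 = (1/(-110) + (2 + 1278)) - 4276 = (-1/110 + 1280) - 4276 = 140799/110 - 4276 = -329561/110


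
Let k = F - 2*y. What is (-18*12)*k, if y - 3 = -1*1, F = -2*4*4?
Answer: 7776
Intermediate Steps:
F = -32 (F = -8*4 = -32)
y = 2 (y = 3 - 1*1 = 3 - 1 = 2)
k = -36 (k = -32 - 2*2 = -32 - 4 = -36)
(-18*12)*k = -18*12*(-36) = -216*(-36) = 7776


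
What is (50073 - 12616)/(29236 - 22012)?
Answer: 5351/1032 ≈ 5.1851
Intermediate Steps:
(50073 - 12616)/(29236 - 22012) = 37457/7224 = 37457*(1/7224) = 5351/1032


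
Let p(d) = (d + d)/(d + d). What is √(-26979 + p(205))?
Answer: I*√26978 ≈ 164.25*I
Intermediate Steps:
p(d) = 1 (p(d) = (2*d)/((2*d)) = (2*d)*(1/(2*d)) = 1)
√(-26979 + p(205)) = √(-26979 + 1) = √(-26978) = I*√26978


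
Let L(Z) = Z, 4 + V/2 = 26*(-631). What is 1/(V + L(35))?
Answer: -1/32785 ≈ -3.0502e-5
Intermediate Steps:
V = -32820 (V = -8 + 2*(26*(-631)) = -8 + 2*(-16406) = -8 - 32812 = -32820)
1/(V + L(35)) = 1/(-32820 + 35) = 1/(-32785) = -1/32785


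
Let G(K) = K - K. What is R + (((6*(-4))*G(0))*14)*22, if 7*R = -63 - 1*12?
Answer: -75/7 ≈ -10.714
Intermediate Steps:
G(K) = 0
R = -75/7 (R = (-63 - 1*12)/7 = (-63 - 12)/7 = (⅐)*(-75) = -75/7 ≈ -10.714)
R + (((6*(-4))*G(0))*14)*22 = -75/7 + (((6*(-4))*0)*14)*22 = -75/7 + (-24*0*14)*22 = -75/7 + (0*14)*22 = -75/7 + 0*22 = -75/7 + 0 = -75/7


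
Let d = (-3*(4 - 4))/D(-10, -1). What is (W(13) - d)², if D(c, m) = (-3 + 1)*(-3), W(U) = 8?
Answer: 64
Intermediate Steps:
D(c, m) = 6 (D(c, m) = -2*(-3) = 6)
d = 0 (d = -3*(4 - 4)/6 = -3*0*(⅙) = 0*(⅙) = 0)
(W(13) - d)² = (8 - 1*0)² = (8 + 0)² = 8² = 64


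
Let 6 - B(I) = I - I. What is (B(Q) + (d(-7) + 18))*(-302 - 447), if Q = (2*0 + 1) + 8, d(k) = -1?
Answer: -17227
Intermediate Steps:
Q = 9 (Q = (0 + 1) + 8 = 1 + 8 = 9)
B(I) = 6 (B(I) = 6 - (I - I) = 6 - 1*0 = 6 + 0 = 6)
(B(Q) + (d(-7) + 18))*(-302 - 447) = (6 + (-1 + 18))*(-302 - 447) = (6 + 17)*(-749) = 23*(-749) = -17227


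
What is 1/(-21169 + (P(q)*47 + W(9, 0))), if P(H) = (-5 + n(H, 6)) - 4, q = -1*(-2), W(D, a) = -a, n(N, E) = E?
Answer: -1/21310 ≈ -4.6926e-5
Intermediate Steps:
q = 2
P(H) = -3 (P(H) = (-5 + 6) - 4 = 1 - 4 = -3)
1/(-21169 + (P(q)*47 + W(9, 0))) = 1/(-21169 + (-3*47 - 1*0)) = 1/(-21169 + (-141 + 0)) = 1/(-21169 - 141) = 1/(-21310) = -1/21310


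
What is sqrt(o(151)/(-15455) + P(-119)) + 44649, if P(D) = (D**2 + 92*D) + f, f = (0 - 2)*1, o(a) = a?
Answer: 44649 + sqrt(766967573570)/15455 ≈ 44706.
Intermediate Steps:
f = -2 (f = -2*1 = -2)
P(D) = -2 + D**2 + 92*D (P(D) = (D**2 + 92*D) - 2 = -2 + D**2 + 92*D)
sqrt(o(151)/(-15455) + P(-119)) + 44649 = sqrt(151/(-15455) + (-2 + (-119)**2 + 92*(-119))) + 44649 = sqrt(151*(-1/15455) + (-2 + 14161 - 10948)) + 44649 = sqrt(-151/15455 + 3211) + 44649 = sqrt(49625854/15455) + 44649 = sqrt(766967573570)/15455 + 44649 = 44649 + sqrt(766967573570)/15455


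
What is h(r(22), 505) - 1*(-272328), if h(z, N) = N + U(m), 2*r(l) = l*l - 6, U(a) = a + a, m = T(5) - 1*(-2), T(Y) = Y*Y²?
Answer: 273087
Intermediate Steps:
T(Y) = Y³
m = 127 (m = 5³ - 1*(-2) = 125 + 2 = 127)
U(a) = 2*a
r(l) = -3 + l²/2 (r(l) = (l*l - 6)/2 = (l² - 6)/2 = (-6 + l²)/2 = -3 + l²/2)
h(z, N) = 254 + N (h(z, N) = N + 2*127 = N + 254 = 254 + N)
h(r(22), 505) - 1*(-272328) = (254 + 505) - 1*(-272328) = 759 + 272328 = 273087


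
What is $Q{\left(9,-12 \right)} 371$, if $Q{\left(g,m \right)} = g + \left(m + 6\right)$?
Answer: $1113$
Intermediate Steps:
$Q{\left(g,m \right)} = 6 + g + m$ ($Q{\left(g,m \right)} = g + \left(6 + m\right) = 6 + g + m$)
$Q{\left(9,-12 \right)} 371 = \left(6 + 9 - 12\right) 371 = 3 \cdot 371 = 1113$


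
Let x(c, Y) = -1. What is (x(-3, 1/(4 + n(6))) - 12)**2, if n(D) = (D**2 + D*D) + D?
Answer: 169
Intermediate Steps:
n(D) = D + 2*D**2 (n(D) = (D**2 + D**2) + D = 2*D**2 + D = D + 2*D**2)
(x(-3, 1/(4 + n(6))) - 12)**2 = (-1 - 12)**2 = (-13)**2 = 169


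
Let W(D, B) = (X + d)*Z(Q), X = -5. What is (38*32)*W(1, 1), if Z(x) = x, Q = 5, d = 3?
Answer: -12160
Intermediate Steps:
W(D, B) = -10 (W(D, B) = (-5 + 3)*5 = -2*5 = -10)
(38*32)*W(1, 1) = (38*32)*(-10) = 1216*(-10) = -12160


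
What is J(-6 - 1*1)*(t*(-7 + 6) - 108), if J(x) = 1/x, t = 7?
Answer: 115/7 ≈ 16.429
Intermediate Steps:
J(-6 - 1*1)*(t*(-7 + 6) - 108) = (7*(-7 + 6) - 108)/(-6 - 1*1) = (7*(-1) - 108)/(-6 - 1) = (-7 - 108)/(-7) = -⅐*(-115) = 115/7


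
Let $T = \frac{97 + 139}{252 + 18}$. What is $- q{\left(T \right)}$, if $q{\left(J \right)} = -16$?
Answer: $16$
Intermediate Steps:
$T = \frac{118}{135}$ ($T = \frac{236}{270} = 236 \cdot \frac{1}{270} = \frac{118}{135} \approx 0.87407$)
$- q{\left(T \right)} = \left(-1\right) \left(-16\right) = 16$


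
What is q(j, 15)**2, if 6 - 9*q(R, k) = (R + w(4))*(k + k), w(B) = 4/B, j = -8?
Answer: 576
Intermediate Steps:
q(R, k) = 2/3 - 2*k*(1 + R)/9 (q(R, k) = 2/3 - (R + 4/4)*(k + k)/9 = 2/3 - (R + 4*(1/4))*2*k/9 = 2/3 - (R + 1)*2*k/9 = 2/3 - (1 + R)*2*k/9 = 2/3 - 2*k*(1 + R)/9)
q(j, 15)**2 = (2/3 - 2/9*15 - 2/9*(-8)*15)**2 = (2/3 - 10/3 + 80/3)**2 = 24**2 = 576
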